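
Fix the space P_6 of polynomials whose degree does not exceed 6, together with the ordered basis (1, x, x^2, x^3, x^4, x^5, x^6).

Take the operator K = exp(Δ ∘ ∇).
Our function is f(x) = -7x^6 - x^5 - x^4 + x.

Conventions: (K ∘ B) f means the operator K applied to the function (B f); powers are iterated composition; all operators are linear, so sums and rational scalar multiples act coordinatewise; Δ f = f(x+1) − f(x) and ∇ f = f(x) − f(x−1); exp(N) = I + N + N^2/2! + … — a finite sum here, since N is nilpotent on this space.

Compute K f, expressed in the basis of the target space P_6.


the result is g(x) = -7x^6 - x^5 - 211x^4 - 20x^3 - 1482x^2 - 69x - 1288

order-1 term: -210x^4 - 20x^3 - 222x^2 - 10x - 16
order-2 term: -1260x^2 - 60x - 432
order-3 term: -840
the series for exp(Δ ∘ ∇) f terminates at order 3
exp(Δ ∘ ∇) f = -7x^6 - x^5 - 211x^4 - 20x^3 - 1482x^2 - 69x - 1288


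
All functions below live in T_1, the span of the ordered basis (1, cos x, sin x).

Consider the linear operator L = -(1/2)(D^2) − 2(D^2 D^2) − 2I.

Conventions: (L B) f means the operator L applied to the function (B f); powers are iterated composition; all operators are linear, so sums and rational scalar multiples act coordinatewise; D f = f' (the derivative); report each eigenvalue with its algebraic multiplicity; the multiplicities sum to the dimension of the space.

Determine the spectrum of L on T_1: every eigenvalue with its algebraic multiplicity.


image of 1: -2
image of cos x: -(7/2)cos x
image of sin x: -(7/2)sin x
the matrix is diagonal; its diagonal is (-2, -7/2, -7/2)
for a triangular matrix the eigenvalues are the diagonal entries, with algebraic multiplicity their repetition count

λ = -7/2 (multiplicity 2), λ = -2 (multiplicity 1)


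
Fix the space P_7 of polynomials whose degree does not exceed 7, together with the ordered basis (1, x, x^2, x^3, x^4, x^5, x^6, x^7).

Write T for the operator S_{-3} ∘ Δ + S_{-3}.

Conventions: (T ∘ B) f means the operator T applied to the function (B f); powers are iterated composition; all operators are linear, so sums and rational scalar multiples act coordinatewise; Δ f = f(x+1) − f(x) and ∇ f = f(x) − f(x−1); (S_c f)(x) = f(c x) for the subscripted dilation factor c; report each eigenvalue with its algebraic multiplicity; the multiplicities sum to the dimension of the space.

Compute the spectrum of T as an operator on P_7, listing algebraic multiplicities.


λ = -2187 (multiplicity 1), λ = -243 (multiplicity 1), λ = -27 (multiplicity 1), λ = -3 (multiplicity 1), λ = 1 (multiplicity 1), λ = 9 (multiplicity 1), λ = 81 (multiplicity 1), λ = 729 (multiplicity 1)

image of 1: 1
image of x: -3x + 1
image of x^2: 9x^2 - 6x + 1
image of x^3: -27x^3 + 27x^2 - 9x + 1
image of x^4: 81x^4 - 108x^3 + 54x^2 - 12x + 1
image of x^5: -243x^5 + 405x^4 - 270x^3 + 90x^2 - 15x + 1
image of x^6: 729x^6 - 1458x^5 + 1215x^4 - 540x^3 + 135x^2 - 18x + 1
image of x^7: -2187x^7 + 5103x^6 - 5103x^5 + 2835x^4 - 945x^3 + 189x^2 - 21x + 1
the matrix is upper triangular; its diagonal is (1, -3, 9, -27, 81, -243, 729, -2187)
for a triangular matrix the eigenvalues are the diagonal entries, with algebraic multiplicity their repetition count


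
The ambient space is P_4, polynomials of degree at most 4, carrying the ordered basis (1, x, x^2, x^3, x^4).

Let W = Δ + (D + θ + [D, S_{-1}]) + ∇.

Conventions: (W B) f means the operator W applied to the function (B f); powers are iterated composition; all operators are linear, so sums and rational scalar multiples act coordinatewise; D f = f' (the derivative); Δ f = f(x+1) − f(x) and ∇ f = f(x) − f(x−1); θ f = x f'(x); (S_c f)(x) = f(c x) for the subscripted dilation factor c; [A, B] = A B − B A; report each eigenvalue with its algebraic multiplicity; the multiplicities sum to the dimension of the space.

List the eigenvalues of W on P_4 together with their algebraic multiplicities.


λ = 0 (multiplicity 1), λ = 1 (multiplicity 1), λ = 2 (multiplicity 1), λ = 3 (multiplicity 1), λ = 4 (multiplicity 1)

image of 1: 0
image of x: x + 1
image of x^2: 2x^2 + 10x
image of x^3: 3x^3 + 3x^2 + 2
image of x^4: 4x^4 + 20x^3 + 8x
the matrix is upper triangular; its diagonal is (0, 1, 2, 3, 4)
for a triangular matrix the eigenvalues are the diagonal entries, with algebraic multiplicity their repetition count


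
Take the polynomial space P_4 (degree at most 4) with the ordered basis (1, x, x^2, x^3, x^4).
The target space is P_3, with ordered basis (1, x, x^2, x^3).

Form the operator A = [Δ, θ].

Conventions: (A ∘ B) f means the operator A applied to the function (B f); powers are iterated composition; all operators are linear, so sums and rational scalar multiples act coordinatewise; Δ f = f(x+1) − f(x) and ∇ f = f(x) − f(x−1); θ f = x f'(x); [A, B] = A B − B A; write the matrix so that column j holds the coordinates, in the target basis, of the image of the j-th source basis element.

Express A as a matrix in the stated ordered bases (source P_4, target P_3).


image of 1: 0
image of x: 1
image of x^2: 2x + 2
image of x^3: 3x^2 + 6x + 3
image of x^4: 4x^3 + 12x^2 + 12x + 4
each image's coordinates form column j of the matrix

the matrix is [[0, 1, 2, 3, 4]; [0, 0, 2, 6, 12]; [0, 0, 0, 3, 12]; [0, 0, 0, 0, 4]] (rows listed top to bottom)


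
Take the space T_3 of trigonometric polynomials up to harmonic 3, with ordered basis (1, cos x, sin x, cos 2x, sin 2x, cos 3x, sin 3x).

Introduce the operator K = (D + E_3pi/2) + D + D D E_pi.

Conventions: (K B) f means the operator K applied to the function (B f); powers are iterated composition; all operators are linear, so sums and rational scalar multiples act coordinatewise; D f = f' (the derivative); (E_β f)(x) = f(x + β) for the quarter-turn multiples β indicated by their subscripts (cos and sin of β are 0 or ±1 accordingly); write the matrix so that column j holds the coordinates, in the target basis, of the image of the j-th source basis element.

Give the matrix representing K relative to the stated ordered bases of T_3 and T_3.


image of 1: 1
image of cos x: cos x - sin x
image of sin x: cos x + sin x
image of cos 2x: -5cos 2x - 4sin 2x
image of sin 2x: 4cos 2x - 5sin 2x
image of cos 3x: 9cos 3x - 7sin 3x
image of sin 3x: 7cos 3x + 9sin 3x
each image's coordinates form column j of the matrix

the matrix is [[1, 0, 0, 0, 0, 0, 0]; [0, 1, 1, 0, 0, 0, 0]; [0, -1, 1, 0, 0, 0, 0]; [0, 0, 0, -5, 4, 0, 0]; [0, 0, 0, -4, -5, 0, 0]; [0, 0, 0, 0, 0, 9, 7]; [0, 0, 0, 0, 0, -7, 9]] (rows listed top to bottom)


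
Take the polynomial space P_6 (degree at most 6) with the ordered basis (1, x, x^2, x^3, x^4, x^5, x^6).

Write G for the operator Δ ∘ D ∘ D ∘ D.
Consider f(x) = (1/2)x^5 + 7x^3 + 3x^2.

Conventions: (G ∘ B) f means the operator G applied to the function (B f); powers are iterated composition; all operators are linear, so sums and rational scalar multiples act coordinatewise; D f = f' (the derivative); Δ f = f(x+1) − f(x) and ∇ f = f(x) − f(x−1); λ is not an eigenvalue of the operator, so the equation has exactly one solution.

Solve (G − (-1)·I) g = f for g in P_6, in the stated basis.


write g with unknown coordinates in the stated basis and equate coefficients in (G − (-1)·I) g = f
solving from the highest basis element down gives g = (1/2)x^5 + 7x^3 + 3x^2 - 60x - 30
check: G g = 60x + 30
so G g − (-1)·g = (1/2)x^5 + 7x^3 + 3x^2 = f ✓

g(x) = (1/2)x^5 + 7x^3 + 3x^2 - 60x - 30


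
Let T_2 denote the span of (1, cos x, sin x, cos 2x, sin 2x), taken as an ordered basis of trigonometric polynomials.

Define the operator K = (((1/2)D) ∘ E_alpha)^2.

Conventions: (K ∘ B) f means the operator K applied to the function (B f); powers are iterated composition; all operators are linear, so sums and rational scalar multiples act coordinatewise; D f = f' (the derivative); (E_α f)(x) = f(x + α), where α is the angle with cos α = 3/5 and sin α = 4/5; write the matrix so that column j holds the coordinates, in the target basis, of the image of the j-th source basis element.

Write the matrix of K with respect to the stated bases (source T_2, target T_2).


the matrix is [[0, 0, 0, 0, 0]; [0, 7/100, -6/25, 0, 0]; [0, 6/25, 7/100, 0, 0]; [0, 0, 0, 527/625, 336/625]; [0, 0, 0, -336/625, 527/625]] (rows listed top to bottom)

image of 1: 0
image of cos x: (7/100)cos x + (6/25)sin x
image of sin x: -(6/25)cos x + (7/100)sin x
image of cos 2x: (527/625)cos 2x - (336/625)sin 2x
image of sin 2x: (336/625)cos 2x + (527/625)sin 2x
each image's coordinates form column j of the matrix


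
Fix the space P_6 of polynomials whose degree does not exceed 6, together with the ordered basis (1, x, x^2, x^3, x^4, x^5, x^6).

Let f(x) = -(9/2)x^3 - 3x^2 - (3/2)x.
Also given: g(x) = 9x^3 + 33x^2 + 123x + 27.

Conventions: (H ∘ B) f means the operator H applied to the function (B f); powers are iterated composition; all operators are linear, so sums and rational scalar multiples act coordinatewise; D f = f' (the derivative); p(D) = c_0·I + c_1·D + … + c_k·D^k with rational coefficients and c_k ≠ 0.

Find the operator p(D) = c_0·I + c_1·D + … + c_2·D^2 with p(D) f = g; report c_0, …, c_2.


p(D) = -2·I − 2·D − 4·D^2, i.e. c_0 = -2, c_1 = -2, c_2 = -4

D^0 f = -(9/2)x^3 - 3x^2 - (3/2)x
D^1 f = -(27/2)x^2 - 6x - 3/2
D^2 f = -27x - 6
matching coefficients of g against c_0 f + c_1 Df + … from the top degree down determines the c_i
solution: c_0 = -2, c_1 = -2, c_2 = -4


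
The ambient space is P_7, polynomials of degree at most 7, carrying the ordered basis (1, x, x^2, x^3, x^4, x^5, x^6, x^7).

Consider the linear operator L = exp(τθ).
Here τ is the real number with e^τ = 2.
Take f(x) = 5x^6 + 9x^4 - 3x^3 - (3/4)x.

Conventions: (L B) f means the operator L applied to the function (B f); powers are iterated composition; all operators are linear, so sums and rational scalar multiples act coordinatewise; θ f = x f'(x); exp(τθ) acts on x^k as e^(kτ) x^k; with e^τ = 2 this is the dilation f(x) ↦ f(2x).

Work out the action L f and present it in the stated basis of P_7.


exp(τθ) x^k = e^(kτ) x^k; with e^τ = 2 this sends x^k to 2^k x^k
x ↦ 2 x
x^3 ↦ 8 x^3
x^4 ↦ 16 x^4
x^6 ↦ 64 x^6
applying this coordinatewise to f: exp(τθ) f = 320x^6 + 144x^4 - 24x^3 - (3/2)x

the result is g(x) = 320x^6 + 144x^4 - 24x^3 - (3/2)x


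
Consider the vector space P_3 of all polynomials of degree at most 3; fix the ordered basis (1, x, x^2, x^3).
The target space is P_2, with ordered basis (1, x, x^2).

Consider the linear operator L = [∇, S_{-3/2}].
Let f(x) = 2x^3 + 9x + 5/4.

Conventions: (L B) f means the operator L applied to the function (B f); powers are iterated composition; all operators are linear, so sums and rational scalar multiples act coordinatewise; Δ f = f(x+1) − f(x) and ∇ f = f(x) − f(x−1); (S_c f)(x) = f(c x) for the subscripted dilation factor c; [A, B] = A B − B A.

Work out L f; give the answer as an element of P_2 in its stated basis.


S_{-3/2} f = -(27/4)x^3 - (27/2)x + 5/4
∇ S_{-3/2} f = -(81/4)x^2 + (81/4)x - 81/4
∇ f = 6x^2 - 6x + 11
S_{-3/2} ∇ f = (27/2)x^2 + 9x + 11
[∇, S_{-3/2}] f = -(135/4)x^2 + (45/4)x - 125/4

g(x) = -(135/4)x^2 + (45/4)x - 125/4


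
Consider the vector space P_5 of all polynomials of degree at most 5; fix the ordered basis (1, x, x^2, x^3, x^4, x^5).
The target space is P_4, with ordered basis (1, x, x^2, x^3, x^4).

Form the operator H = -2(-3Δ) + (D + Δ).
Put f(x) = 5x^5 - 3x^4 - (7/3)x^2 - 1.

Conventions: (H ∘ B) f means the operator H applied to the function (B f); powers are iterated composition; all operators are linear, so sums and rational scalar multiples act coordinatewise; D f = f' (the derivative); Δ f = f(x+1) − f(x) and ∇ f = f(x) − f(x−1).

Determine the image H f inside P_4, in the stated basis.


Δ f = 25x^4 + 38x^3 + 32x^2 + (25/3)x - 1/3
(-3Δ) f = -75x^4 - 114x^3 - 96x^2 - 25x + 1
(-2(-3Δ)) f = 150x^4 + 228x^3 + 192x^2 + 50x - 2
D f = 25x^4 - 12x^3 - (14/3)x
Δ f = 25x^4 + 38x^3 + 32x^2 + (25/3)x - 1/3
(D + Δ) f = 50x^4 + 26x^3 + 32x^2 + (11/3)x - 1/3
(-2(-3Δ) + (D + Δ)) f = 200x^4 + 254x^3 + 224x^2 + (161/3)x - 7/3

the image equals g(x) = 200x^4 + 254x^3 + 224x^2 + (161/3)x - 7/3


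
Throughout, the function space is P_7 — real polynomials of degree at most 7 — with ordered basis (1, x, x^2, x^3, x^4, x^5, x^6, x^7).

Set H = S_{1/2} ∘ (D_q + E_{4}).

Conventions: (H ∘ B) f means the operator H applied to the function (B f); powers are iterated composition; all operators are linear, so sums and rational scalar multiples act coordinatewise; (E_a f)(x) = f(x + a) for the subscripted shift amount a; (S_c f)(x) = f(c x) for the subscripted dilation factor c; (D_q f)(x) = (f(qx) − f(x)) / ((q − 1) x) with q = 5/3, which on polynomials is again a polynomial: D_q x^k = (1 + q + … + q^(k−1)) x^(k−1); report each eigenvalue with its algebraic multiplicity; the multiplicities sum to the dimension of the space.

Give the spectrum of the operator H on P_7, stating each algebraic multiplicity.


λ = 1/128 (multiplicity 1), λ = 1/64 (multiplicity 1), λ = 1/32 (multiplicity 1), λ = 1/16 (multiplicity 1), λ = 1/8 (multiplicity 1), λ = 1/4 (multiplicity 1), λ = 1/2 (multiplicity 1), λ = 1 (multiplicity 1)

image of 1: 1
image of x: (1/2)x + 5
image of x^2: (1/4)x^2 + (16/3)x + 16
image of x^3: (1/8)x^3 + (157/36)x^2 + 24x + 64
image of x^4: (1/16)x^4 + (88/27)x^3 + 24x^2 + 128x + 256
image of x^5: (1/32)x^5 + (3061/1296)x^4 + 20x^3 + 160x^2 + 640x + 1024
image of x^6: (1/64)x^6 + (415/243)x^5 + 15x^4 + 160x^3 + 960x^2 + 3072x + 4096
image of x^7: (1/128)x^7 + (58381/46656)x^6 + (21/2)x^5 + 140x^4 + 1120x^3 + 5376x^2 + 14336x + 16384
the matrix is upper triangular; its diagonal is (1, 1/2, 1/4, 1/8, 1/16, 1/32, 1/64, 1/128)
for a triangular matrix the eigenvalues are the diagonal entries, with algebraic multiplicity their repetition count


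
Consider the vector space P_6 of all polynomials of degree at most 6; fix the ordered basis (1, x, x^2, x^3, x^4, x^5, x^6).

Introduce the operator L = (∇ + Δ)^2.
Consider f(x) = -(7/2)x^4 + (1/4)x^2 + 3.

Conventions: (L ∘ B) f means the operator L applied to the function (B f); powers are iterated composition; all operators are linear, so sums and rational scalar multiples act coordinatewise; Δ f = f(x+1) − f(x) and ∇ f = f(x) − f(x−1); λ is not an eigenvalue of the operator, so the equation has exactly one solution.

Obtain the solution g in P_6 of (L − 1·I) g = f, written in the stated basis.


write g with unknown coordinates in the stated basis and equate coefficients in (L − 1·I) g = f
solving from the highest basis element down gives g = (7/2)x^4 + (671/4)x^2 + 1451
check: L g = 168x^2 + 1454
so L g − 1·g = -(7/2)x^4 + (1/4)x^2 + 3 = f ✓

g(x) = (7/2)x^4 + (671/4)x^2 + 1451


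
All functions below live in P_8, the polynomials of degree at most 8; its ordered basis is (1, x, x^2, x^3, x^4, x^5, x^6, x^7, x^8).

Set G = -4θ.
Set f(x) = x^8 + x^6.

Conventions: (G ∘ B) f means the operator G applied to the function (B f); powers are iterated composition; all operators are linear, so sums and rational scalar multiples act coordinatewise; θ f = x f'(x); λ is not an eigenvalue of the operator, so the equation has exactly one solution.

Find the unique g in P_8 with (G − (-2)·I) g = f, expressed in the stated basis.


g(x) = -(1/30)x^8 - (1/22)x^6

write g with unknown coordinates in the stated basis and equate coefficients in (G − (-2)·I) g = f
solving from the highest basis element down gives g = -(1/30)x^8 - (1/22)x^6
check: G g = (16/15)x^8 + (12/11)x^6
so G g − (-2)·g = x^8 + x^6 = f ✓


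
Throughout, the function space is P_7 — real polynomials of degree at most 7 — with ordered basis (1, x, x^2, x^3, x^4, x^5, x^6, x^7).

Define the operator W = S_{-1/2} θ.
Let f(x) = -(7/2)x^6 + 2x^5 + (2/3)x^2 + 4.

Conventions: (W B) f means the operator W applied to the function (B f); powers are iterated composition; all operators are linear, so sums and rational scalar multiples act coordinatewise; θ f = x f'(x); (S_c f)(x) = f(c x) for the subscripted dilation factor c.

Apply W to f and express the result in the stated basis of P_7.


θ f = -21x^6 + 10x^5 + (4/3)x^2
S_{-1/2} θ f = -(21/64)x^6 - (5/16)x^5 + (1/3)x^2

g(x) = -(21/64)x^6 - (5/16)x^5 + (1/3)x^2


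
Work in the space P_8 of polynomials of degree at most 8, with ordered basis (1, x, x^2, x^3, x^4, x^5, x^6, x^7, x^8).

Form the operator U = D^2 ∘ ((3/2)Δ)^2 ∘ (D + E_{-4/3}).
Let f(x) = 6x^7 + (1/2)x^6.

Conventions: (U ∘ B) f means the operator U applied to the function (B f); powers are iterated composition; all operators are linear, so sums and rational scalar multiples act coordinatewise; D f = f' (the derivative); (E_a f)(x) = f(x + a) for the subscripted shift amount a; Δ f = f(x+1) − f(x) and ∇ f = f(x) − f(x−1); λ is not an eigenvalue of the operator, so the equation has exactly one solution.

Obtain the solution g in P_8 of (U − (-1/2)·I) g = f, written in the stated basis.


the result is g(x) = 12x^7 + x^6 - 45360x^3 - 92340x^2 - 312120x - 153210

write g with unknown coordinates in the stated basis and equate coefficients in (U − (-1/2)·I) g = f
solving from the highest basis element down gives g = 12x^7 + x^6 - 45360x^3 - 92340x^2 - 312120x - 153210
check: U g = 22680x^3 + 46170x^2 + 156060x + 76605
so U g − (-1/2)·g = 6x^7 + (1/2)x^6 = f ✓


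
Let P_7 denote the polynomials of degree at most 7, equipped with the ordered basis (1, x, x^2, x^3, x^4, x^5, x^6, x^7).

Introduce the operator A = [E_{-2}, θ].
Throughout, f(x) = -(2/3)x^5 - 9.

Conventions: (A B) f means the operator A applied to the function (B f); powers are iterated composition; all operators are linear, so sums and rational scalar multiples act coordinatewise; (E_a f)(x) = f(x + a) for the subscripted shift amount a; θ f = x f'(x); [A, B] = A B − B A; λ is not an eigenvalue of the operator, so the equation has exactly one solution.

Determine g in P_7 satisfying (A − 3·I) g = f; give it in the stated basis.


the image equals g(x) = (2/9)x^5 - (20/27)x^4 + (640/81)x^3 - (3680/81)x^2 + (41600/243)x - 235573/729

write g with unknown coordinates in the stated basis and equate coefficients in (A − 3·I) g = f
solving from the highest basis element down gives g = (2/9)x^5 - (20/27)x^4 + (640/81)x^3 - (3680/81)x^2 + (41600/243)x - 235573/729
check: A g = -(20/9)x^4 + (640/27)x^3 - (3680/27)x^2 + (41600/81)x - 237760/243
so A g − 3·g = -(2/3)x^5 - 9 = f ✓


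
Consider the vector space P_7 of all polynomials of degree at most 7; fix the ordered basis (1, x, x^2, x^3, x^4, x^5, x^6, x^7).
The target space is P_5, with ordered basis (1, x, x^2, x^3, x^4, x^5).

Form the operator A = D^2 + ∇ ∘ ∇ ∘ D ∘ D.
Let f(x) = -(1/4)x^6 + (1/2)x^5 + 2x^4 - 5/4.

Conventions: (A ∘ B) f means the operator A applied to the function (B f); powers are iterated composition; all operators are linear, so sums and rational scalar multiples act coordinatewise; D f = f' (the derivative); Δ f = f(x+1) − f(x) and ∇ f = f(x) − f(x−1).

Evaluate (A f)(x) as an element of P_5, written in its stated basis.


D f = -(3/2)x^5 + (5/2)x^4 + 8x^3
D D f = -(15/2)x^4 + 10x^3 + 24x^2
D f = -(3/2)x^5 + (5/2)x^4 + 8x^3
D D f = -(15/2)x^4 + 10x^3 + 24x^2
∇ (D ∘ D) f = -30x^3 + 75x^2 - 12x - 13/2
∇ ∇ (D ∘ D) f = -90x^2 + 240x - 117
(D^2 + ∇ ∘ ∇ ∘ D ∘ D) f = -(15/2)x^4 + 10x^3 - 66x^2 + 240x - 117

the result is g(x) = -(15/2)x^4 + 10x^3 - 66x^2 + 240x - 117


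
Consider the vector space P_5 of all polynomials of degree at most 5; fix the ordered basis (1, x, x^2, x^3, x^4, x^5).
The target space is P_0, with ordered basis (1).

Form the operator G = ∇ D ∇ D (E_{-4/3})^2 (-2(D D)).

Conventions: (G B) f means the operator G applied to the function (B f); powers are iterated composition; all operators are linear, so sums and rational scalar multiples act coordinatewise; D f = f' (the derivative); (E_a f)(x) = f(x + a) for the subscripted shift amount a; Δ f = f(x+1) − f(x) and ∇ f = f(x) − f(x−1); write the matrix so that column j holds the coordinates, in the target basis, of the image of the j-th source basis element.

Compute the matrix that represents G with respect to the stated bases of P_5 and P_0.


image of 1: 0
image of x: 0
image of x^2: 0
image of x^3: 0
image of x^4: 0
image of x^5: 0
each image's coordinates form column j of the matrix

the matrix is [[0, 0, 0, 0, 0, 0]] (rows listed top to bottom)


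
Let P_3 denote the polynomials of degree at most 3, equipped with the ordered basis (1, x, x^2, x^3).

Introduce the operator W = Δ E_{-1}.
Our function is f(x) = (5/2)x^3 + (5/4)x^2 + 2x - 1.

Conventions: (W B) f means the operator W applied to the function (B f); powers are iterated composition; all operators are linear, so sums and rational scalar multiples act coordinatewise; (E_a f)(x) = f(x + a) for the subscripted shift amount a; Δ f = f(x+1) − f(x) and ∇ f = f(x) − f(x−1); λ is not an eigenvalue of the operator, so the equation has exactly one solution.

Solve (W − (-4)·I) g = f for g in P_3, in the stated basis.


the image equals g(x) = (5/8)x^3 - (5/32)x^2 + (67/64)x - 181/256

write g with unknown coordinates in the stated basis and equate coefficients in (W − (-4)·I) g = f
solving from the highest basis element down gives g = (5/8)x^3 - (5/32)x^2 + (67/64)x - 181/256
check: W g = (15/8)x^2 - (35/16)x + 117/64
so W g − (-4)·g = (5/2)x^3 + (5/4)x^2 + 2x - 1 = f ✓


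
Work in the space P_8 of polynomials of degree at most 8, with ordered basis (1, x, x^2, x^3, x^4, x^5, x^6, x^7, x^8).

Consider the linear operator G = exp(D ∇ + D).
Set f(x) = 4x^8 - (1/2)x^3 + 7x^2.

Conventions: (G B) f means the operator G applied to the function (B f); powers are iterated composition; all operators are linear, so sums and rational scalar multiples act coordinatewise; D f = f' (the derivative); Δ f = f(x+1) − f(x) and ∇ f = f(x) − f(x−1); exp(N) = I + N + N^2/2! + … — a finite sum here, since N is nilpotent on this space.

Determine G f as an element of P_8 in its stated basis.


order-1 term: 32x^7 + 224x^6 - 672x^5 + 1120x^4 - 1120x^3 + (1341/2)x^2 - 213x + 95/2
order-2 term: 112x^6 + 1344x^5 - 8960x^3 + 20160x^2 - (37635/2)x + 6724
order-3 term: 224x^5 + 3360x^4 + 6720x^3 - 20160x^2 + 3360x + 28223/2
order-4 term: 280x^4 + 4480x^3 + 13440x^2 - 8960x - 11200
order-5 term: 224x^3 + 3360x^2 + 10080x + 1120
order-6 term: 112x^2 + 1344x + 2688
order-7 term: 32x + 224
order-8 term: 4
the series for exp(D ∇ + D) f terminates at order 8
exp(D ∇ + D) f = 4x^8 + 32x^7 + 336x^6 + 896x^5 + 4760x^4 + (2687/2)x^3 + (35179/2)x^2 - (26349/2)x + 13719

the image equals g(x) = 4x^8 + 32x^7 + 336x^6 + 896x^5 + 4760x^4 + (2687/2)x^3 + (35179/2)x^2 - (26349/2)x + 13719


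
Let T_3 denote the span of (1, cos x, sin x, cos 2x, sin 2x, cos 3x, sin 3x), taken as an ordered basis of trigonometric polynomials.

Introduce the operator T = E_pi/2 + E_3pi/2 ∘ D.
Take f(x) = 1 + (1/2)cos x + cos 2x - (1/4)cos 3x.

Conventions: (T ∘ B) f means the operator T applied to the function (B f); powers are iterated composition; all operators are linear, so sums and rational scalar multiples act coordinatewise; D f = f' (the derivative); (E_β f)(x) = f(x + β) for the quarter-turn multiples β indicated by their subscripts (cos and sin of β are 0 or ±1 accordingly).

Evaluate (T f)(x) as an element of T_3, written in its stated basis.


g(x) = 1 + (1/2)cos x - (1/2)sin x - cos 2x + 2sin 2x + (3/4)cos 3x - (1/4)sin 3x

E_pi/2 f = 1 - (1/2)sin x - cos 2x - (1/4)sin 3x
D f = -(1/2)sin x - 2sin 2x + (3/4)sin 3x
E_3pi/2 D f = (1/2)cos x + 2sin 2x + (3/4)cos 3x
(E_pi/2 + E_3pi/2 ∘ D) f = 1 + (1/2)cos x - (1/2)sin x - cos 2x + 2sin 2x + (3/4)cos 3x - (1/4)sin 3x


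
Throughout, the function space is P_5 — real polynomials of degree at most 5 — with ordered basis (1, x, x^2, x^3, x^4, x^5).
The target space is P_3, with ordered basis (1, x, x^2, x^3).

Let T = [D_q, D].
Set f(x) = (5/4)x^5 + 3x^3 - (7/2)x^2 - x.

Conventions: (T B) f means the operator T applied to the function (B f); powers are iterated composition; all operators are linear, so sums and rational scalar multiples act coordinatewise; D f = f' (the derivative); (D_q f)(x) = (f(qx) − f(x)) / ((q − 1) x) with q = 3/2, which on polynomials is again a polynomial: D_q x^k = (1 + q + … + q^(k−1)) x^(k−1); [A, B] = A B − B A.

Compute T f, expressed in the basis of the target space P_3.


D f = (25/4)x^4 + 9x^2 - 7x - 1
D_q D f = (1625/32)x^3 + (45/2)x - 7
D_q f = (1055/64)x^4 + (57/4)x^2 - (35/4)x - 1
D D_q f = (1055/16)x^3 + (57/2)x - 35/4
[D_q, D] f = -(485/32)x^3 - 6x + 7/4

the image equals g(x) = -(485/32)x^3 - 6x + 7/4


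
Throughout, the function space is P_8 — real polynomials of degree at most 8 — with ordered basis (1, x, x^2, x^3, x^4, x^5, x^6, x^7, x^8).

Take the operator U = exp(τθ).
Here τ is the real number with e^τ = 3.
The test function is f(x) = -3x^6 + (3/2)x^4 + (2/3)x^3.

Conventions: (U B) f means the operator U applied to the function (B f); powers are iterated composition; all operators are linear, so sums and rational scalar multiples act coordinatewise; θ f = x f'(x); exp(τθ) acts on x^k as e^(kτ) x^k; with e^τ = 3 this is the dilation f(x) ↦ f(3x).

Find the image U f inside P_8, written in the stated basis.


exp(τθ) x^k = e^(kτ) x^k; with e^τ = 3 this sends x^k to 3^k x^k
x^3 ↦ 27 x^3
x^4 ↦ 81 x^4
x^6 ↦ 729 x^6
applying this coordinatewise to f: exp(τθ) f = -2187x^6 + (243/2)x^4 + 18x^3

the image equals g(x) = -2187x^6 + (243/2)x^4 + 18x^3


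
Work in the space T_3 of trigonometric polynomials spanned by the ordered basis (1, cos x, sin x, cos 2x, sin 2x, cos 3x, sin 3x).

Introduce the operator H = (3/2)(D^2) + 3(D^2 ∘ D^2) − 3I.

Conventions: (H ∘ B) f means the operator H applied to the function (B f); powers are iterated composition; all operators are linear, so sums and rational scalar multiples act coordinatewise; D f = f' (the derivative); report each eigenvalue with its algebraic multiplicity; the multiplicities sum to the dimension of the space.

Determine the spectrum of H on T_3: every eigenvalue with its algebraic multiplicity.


image of 1: -3
image of cos x: -(3/2)cos x
image of sin x: -(3/2)sin x
image of cos 2x: 39cos 2x
image of sin 2x: 39sin 2x
image of cos 3x: (453/2)cos 3x
image of sin 3x: (453/2)sin 3x
the matrix is diagonal; its diagonal is (-3, -3/2, -3/2, 39, 39, 453/2, 453/2)
for a triangular matrix the eigenvalues are the diagonal entries, with algebraic multiplicity their repetition count

λ = -3 (multiplicity 1), λ = -3/2 (multiplicity 2), λ = 39 (multiplicity 2), λ = 453/2 (multiplicity 2)


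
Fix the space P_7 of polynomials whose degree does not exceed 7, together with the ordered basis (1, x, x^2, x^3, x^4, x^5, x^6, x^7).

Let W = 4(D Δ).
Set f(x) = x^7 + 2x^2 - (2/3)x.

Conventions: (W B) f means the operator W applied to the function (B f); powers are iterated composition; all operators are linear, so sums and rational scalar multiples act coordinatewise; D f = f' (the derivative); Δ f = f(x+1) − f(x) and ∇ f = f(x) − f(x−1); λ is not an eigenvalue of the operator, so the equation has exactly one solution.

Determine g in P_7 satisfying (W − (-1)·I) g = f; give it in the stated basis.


the result is g(x) = x^7 - 168x^5 - 420x^4 + 12880x^3 + 39902x^2 - (827066/3)x - 463724

write g with unknown coordinates in the stated basis and equate coefficients in (W − (-1)·I) g = f
solving from the highest basis element down gives g = x^7 - 168x^5 - 420x^4 + 12880x^3 + 39902x^2 - (827066/3)x - 463724
check: W g = 168x^5 + 420x^4 - 12880x^3 - 39900x^2 + 275688x + 463724
so W g − (-1)·g = x^7 + 2x^2 - (2/3)x = f ✓


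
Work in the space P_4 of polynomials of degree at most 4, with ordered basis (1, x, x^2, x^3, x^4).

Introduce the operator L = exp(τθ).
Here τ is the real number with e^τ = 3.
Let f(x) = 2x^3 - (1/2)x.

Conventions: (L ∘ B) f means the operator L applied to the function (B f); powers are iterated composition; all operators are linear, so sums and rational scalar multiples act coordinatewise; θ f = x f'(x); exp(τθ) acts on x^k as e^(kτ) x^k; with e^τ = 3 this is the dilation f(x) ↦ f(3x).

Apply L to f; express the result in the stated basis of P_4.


the result is g(x) = 54x^3 - (3/2)x

exp(τθ) x^k = e^(kτ) x^k; with e^τ = 3 this sends x^k to 3^k x^k
x ↦ 3 x
x^3 ↦ 27 x^3
applying this coordinatewise to f: exp(τθ) f = 54x^3 - (3/2)x


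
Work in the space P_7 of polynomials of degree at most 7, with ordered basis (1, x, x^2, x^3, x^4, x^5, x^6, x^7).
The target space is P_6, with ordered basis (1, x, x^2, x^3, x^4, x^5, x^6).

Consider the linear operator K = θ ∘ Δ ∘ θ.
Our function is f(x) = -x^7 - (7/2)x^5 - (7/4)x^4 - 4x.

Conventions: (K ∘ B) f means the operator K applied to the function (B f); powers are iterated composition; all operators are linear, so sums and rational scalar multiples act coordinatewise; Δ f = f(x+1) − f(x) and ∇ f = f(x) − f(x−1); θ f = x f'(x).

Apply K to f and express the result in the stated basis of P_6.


θ f = -7x^7 - (35/2)x^5 - 7x^4 - 4x
Δ θ f = -49x^6 - 147x^5 - (665/2)x^4 - 448x^3 - 364x^2 - (329/2)x - 71/2
θ Δ θ f = -294x^6 - 735x^5 - 1330x^4 - 1344x^3 - 728x^2 - (329/2)x

g(x) = -294x^6 - 735x^5 - 1330x^4 - 1344x^3 - 728x^2 - (329/2)x


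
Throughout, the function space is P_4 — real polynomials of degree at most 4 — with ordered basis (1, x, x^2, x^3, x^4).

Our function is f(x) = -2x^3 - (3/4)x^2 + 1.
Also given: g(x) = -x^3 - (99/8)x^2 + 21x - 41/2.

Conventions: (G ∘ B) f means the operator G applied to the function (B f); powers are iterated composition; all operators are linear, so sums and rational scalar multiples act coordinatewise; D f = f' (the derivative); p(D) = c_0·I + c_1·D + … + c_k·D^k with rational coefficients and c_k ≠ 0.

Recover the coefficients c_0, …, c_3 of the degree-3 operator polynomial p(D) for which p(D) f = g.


D^0 f = -2x^3 - (3/4)x^2 + 1
D^1 f = -6x^2 - (3/2)x
D^2 f = -12x - 3/2
D^3 f = -12
matching coefficients of g against c_0 f + c_1 Df + … from the top degree down determines the c_i
solution: c_0 = 1/2, c_1 = 2, c_2 = -2, c_3 = 2

p(D) = (1/2)·I + 2·D − 2·D^2 + 2·D^3, i.e. c_0 = 1/2, c_1 = 2, c_2 = -2, c_3 = 2


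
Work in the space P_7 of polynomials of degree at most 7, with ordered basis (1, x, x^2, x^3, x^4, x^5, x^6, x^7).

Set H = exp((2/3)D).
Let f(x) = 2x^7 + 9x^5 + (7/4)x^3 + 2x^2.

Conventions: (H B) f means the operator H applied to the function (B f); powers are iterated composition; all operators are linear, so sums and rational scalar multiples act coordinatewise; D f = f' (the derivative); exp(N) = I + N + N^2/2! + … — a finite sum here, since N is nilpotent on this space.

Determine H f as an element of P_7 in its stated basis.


order-1 term: (28/3)x^6 + 30x^4 + (7/2)x^2 + (8/3)x
order-2 term: (56/3)x^5 + 40x^3 + (7/3)x + 8/9
order-3 term: (560/27)x^4 + (80/3)x^2 + 14/27
order-4 term: (1120/81)x^3 + (80/9)x
order-5 term: (448/81)x^2 + 32/27
order-6 term: (896/729)x
order-7 term: 256/2187
the series for exp((2/3)D) f terminates at order 7
exp((2/3)D) f = 2x^7 + (28/3)x^6 + (83/3)x^5 + (1370/27)x^4 + (18007/324)x^3 + (6107/162)x^2 + (11021/729)x + 5926/2187

the image equals g(x) = 2x^7 + (28/3)x^6 + (83/3)x^5 + (1370/27)x^4 + (18007/324)x^3 + (6107/162)x^2 + (11021/729)x + 5926/2187


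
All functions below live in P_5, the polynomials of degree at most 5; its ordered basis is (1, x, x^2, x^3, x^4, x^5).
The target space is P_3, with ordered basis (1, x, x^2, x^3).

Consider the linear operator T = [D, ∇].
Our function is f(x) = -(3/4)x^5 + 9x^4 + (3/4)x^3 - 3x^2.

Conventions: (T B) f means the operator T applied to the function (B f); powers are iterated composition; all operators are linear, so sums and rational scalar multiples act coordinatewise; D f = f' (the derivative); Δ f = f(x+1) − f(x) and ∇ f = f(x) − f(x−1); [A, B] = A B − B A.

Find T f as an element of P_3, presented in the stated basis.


∇ f = -(15/4)x^4 + (87/2)x^3 - (237/4)x^2 + (63/2)x - 6
D ∇ f = -15x^3 + (261/2)x^2 - (237/2)x + 63/2
D f = -(15/4)x^4 + 36x^3 + (9/4)x^2 - 6x
∇ D f = -15x^3 + (261/2)x^2 - (237/2)x + 63/2
[D, ∇] f = 0

the image equals g(x) = 0


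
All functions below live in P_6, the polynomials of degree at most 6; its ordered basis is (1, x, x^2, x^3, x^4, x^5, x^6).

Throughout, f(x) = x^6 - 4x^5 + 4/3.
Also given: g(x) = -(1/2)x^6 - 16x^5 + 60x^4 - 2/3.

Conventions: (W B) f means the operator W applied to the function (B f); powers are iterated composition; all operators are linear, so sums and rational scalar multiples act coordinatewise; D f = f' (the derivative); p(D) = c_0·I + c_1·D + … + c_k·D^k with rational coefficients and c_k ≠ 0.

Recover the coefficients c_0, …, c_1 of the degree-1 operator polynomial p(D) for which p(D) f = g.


c_0 = -1/2, c_1 = -3

D^0 f = x^6 - 4x^5 + 4/3
D^1 f = 6x^5 - 20x^4
matching coefficients of g against c_0 f + c_1 Df + … from the top degree down determines the c_i
solution: c_0 = -1/2, c_1 = -3


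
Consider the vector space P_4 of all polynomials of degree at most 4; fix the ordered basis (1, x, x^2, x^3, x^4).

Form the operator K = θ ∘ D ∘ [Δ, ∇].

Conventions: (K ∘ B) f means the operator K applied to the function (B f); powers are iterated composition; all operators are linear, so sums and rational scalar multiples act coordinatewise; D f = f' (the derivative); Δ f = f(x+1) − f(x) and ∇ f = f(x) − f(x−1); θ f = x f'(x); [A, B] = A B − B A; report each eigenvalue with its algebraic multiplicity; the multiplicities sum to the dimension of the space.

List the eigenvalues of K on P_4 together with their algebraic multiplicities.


image of 1: 0
image of x: 0
image of x^2: 0
image of x^3: 0
image of x^4: 0
the matrix is upper triangular; its diagonal is (0, 0, 0, 0, 0)
for a triangular matrix the eigenvalues are the diagonal entries, with algebraic multiplicity their repetition count

λ = 0 (multiplicity 5)


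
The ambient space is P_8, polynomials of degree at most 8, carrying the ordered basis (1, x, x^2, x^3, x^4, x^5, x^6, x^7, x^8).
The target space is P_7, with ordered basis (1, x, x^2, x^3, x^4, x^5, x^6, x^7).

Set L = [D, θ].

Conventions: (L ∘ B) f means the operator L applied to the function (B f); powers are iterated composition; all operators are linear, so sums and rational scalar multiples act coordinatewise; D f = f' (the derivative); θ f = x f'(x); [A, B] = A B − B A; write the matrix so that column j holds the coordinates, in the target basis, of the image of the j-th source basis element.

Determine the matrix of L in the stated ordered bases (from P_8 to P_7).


the matrix is [[0, 1, 0, 0, 0, 0, 0, 0, 0]; [0, 0, 2, 0, 0, 0, 0, 0, 0]; [0, 0, 0, 3, 0, 0, 0, 0, 0]; [0, 0, 0, 0, 4, 0, 0, 0, 0]; [0, 0, 0, 0, 0, 5, 0, 0, 0]; [0, 0, 0, 0, 0, 0, 6, 0, 0]; [0, 0, 0, 0, 0, 0, 0, 7, 0]; [0, 0, 0, 0, 0, 0, 0, 0, 8]] (rows listed top to bottom)

image of 1: 0
image of x: 1
image of x^2: 2x
image of x^3: 3x^2
image of x^4: 4x^3
image of x^5: 5x^4
image of x^6: 6x^5
image of x^7: 7x^6
image of x^8: 8x^7
each image's coordinates form column j of the matrix


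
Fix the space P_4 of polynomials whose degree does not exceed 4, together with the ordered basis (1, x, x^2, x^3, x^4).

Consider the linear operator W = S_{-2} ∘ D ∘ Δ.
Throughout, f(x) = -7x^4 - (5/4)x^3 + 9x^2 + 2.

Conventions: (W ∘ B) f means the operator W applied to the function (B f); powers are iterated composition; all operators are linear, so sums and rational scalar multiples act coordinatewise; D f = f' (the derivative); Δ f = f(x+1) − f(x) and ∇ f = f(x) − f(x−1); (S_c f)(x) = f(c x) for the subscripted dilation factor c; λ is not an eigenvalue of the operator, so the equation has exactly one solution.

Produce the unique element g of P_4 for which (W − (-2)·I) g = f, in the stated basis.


write g with unknown coordinates in the stated basis and equate coefficients in (W − (-2)·I) g = f
solving from the highest basis element down gives g = -(7/2)x^4 - (5/8)x^3 + (177/2)x^2 - (183/4)x - 1273/16
check: W g = -168x^2 + (183/2)x + 1289/8
so W g − (-2)·g = -7x^4 - (5/4)x^3 + 9x^2 + 2 = f ✓

the result is g(x) = -(7/2)x^4 - (5/8)x^3 + (177/2)x^2 - (183/4)x - 1273/16


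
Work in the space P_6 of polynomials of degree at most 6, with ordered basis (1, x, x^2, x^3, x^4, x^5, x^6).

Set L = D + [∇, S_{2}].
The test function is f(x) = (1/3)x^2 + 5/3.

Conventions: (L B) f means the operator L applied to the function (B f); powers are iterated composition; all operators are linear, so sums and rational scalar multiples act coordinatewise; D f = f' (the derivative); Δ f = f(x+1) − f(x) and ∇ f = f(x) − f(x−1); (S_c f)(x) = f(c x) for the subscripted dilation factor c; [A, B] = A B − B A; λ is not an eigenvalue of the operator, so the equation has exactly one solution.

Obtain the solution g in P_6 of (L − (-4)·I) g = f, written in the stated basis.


the image equals g(x) = (1/12)x^2 - (1/8)x + 13/24

write g with unknown coordinates in the stated basis and equate coefficients in (L − (-4)·I) g = f
solving from the highest basis element down gives g = (1/12)x^2 - (1/8)x + 13/24
check: L g = (1/2)x - 1/2
so L g − (-4)·g = (1/3)x^2 + 5/3 = f ✓


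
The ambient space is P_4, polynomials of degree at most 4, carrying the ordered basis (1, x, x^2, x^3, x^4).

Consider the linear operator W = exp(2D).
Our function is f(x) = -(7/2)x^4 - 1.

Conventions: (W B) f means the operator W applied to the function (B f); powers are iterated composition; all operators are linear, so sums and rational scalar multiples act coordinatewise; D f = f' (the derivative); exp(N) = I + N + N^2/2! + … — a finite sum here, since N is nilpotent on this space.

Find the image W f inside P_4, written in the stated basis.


order-1 term: -28x^3
order-2 term: -84x^2
order-3 term: -112x
order-4 term: -56
the series for exp(2D) f terminates at order 4
exp(2D) f = -(7/2)x^4 - 28x^3 - 84x^2 - 112x - 57

the image equals g(x) = -(7/2)x^4 - 28x^3 - 84x^2 - 112x - 57


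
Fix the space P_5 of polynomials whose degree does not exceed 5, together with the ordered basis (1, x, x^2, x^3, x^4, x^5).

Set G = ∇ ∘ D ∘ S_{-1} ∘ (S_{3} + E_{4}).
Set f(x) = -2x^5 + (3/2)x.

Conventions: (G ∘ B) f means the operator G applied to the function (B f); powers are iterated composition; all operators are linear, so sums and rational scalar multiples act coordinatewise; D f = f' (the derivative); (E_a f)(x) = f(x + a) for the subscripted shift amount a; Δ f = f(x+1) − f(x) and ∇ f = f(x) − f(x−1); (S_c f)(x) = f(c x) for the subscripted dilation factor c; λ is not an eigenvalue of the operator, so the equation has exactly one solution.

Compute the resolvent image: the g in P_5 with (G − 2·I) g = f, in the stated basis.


the image equals g(x) = x^5 - 2440x^3 + 3780x^2 + (807677/4)x - 92430

write g with unknown coordinates in the stated basis and equate coefficients in (G − 2·I) g = f
solving from the highest basis element down gives g = x^5 - 2440x^3 + 3780x^2 + (807677/4)x - 92430
check: G g = -4880x^3 + 7560x^2 + 403840x - 184860
so G g − 2·g = -2x^5 + (3/2)x = f ✓


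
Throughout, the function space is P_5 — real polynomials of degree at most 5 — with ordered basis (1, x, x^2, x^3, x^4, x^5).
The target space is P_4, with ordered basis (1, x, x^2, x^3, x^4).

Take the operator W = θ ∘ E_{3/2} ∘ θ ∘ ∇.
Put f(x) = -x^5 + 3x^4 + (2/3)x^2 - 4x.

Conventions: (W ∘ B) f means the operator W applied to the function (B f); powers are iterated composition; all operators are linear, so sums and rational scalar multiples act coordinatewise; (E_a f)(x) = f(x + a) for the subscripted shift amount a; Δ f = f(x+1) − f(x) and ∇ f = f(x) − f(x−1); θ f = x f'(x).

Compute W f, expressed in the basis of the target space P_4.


∇ f = -5x^4 + 22x^3 - 28x^2 + (55/3)x - 26/3
θ ∇ f = -20x^4 + 66x^3 - 56x^2 + (55/3)x
E_{3/2} θ ∇ f = -20x^4 - 54x^3 - 29x^2 + (155/6)x + 23
θ E_{3/2} θ ∇ f = -80x^4 - 162x^3 - 58x^2 + (155/6)x

the image equals g(x) = -80x^4 - 162x^3 - 58x^2 + (155/6)x
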